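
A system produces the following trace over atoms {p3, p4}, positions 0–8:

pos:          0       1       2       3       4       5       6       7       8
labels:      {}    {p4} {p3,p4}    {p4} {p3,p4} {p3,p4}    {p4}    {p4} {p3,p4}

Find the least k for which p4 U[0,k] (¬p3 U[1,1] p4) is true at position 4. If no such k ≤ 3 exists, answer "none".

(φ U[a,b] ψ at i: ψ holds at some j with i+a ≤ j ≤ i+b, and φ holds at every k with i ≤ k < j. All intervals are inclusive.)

Need earliest j ≥ 4 with (¬p3 U[1,1] p4), and p4 at every k in [4,j-1].
  j=4: rhs fails.
  j=5: rhs fails.
  j=6: rhs holds; lhs holds on [4,5]. k = 2.

2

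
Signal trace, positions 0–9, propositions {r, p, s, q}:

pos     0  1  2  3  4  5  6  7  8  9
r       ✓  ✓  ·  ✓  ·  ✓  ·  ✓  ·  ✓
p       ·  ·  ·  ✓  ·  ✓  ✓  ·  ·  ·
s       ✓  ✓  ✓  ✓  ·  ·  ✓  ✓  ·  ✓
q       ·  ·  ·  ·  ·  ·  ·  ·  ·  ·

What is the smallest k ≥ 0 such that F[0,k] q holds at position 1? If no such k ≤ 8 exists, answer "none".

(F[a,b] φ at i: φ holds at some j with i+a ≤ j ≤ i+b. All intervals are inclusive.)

none

Scan j = 1,2,… for q:
  j=1: fails
  j=2: fails
  j=3: fails
  j=4: fails
  j=5: fails
  j=6: fails
  j=7: fails
  j=8: fails
  j=9: fails
No j in [1,9] satisfies it → none.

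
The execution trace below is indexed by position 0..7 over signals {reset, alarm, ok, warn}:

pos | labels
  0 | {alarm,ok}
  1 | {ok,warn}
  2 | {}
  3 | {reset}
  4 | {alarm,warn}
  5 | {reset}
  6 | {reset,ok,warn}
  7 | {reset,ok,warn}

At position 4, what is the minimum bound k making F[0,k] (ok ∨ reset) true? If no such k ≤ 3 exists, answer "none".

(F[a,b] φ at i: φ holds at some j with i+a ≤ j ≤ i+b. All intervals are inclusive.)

1

Scan j = 4,5,… for (ok ∨ reset):
  j=4: fails
  j=5: holds
First hit at j=5, so smallest k = 5-4 = 1.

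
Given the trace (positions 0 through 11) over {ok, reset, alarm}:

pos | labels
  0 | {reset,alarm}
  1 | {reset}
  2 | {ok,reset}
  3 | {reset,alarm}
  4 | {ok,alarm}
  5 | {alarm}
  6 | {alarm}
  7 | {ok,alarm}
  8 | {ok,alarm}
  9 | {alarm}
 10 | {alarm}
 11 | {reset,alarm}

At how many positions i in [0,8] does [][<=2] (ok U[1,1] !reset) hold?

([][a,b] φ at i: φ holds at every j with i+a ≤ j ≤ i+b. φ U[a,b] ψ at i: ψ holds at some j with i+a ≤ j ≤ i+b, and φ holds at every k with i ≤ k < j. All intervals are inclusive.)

Evaluate at each i in [0,8]:
  i=0: ✗ (fails at j=0)
  i=1: ✗ (fails at j=1)
  i=2: ✗ (fails at j=2)
  i=3: ✗ (fails at j=3)
  i=4: ✗ (fails at j=5)
  i=5: ✗ (fails at j=5)
  i=6: ✗ (fails at j=6)
  i=7: ✗ (fails at j=9)
  i=8: ✗ (fails at j=9)
Positions where it holds: {} → 0.

0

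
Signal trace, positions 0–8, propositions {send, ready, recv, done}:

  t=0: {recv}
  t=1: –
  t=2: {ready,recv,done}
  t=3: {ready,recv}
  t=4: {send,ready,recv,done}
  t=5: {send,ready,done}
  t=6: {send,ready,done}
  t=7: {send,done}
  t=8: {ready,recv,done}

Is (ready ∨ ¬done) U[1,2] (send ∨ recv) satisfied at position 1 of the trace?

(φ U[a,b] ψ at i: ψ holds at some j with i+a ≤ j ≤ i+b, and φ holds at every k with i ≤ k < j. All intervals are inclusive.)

Need some j in [2,3] with (send ∨ recv), and (ready ∨ ¬done) at every k in [1,j-1].
  j=2: (send ∨ recv) holds; (ready ∨ ¬done) holds at every k in [1,1] → satisfied.

Yes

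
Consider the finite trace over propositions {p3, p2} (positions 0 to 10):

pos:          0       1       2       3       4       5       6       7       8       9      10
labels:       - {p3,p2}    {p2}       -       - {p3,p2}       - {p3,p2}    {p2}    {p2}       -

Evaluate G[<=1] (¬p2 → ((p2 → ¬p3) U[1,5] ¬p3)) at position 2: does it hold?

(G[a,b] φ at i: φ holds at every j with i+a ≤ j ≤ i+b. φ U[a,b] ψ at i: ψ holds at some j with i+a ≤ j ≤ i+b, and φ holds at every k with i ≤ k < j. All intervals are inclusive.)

Holds

Check (¬p2 → ((p2 → ¬p3) U[1,5] ¬p3)) at every j in [2,3]:
  j=2: antecedent false → ✓
  j=3: antecedent true; consequent holds → ✓
All positions satisfy it → formula holds.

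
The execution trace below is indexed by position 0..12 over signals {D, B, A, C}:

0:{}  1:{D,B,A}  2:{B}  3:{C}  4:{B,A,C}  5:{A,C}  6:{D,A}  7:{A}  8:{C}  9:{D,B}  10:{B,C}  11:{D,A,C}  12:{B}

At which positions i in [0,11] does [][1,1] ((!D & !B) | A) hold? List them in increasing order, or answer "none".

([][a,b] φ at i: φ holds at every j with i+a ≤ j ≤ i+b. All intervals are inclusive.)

Evaluate at each i in [0,11]:
  i=0: ✓ (all of [1,1])
  i=1: ✗ (fails at j=2)
  i=2: ✓ (all of [3,3])
  i=3: ✓ (all of [4,4])
  i=4: ✓ (all of [5,5])
  i=5: ✓ (all of [6,6])
  i=6: ✓ (all of [7,7])
  i=7: ✓ (all of [8,8])
  i=8: ✗ (fails at j=9)
  i=9: ✗ (fails at j=10)
  i=10: ✓ (all of [11,11])
  i=11: ✗ (fails at j=12)

0, 2, 3, 4, 5, 6, 7, 10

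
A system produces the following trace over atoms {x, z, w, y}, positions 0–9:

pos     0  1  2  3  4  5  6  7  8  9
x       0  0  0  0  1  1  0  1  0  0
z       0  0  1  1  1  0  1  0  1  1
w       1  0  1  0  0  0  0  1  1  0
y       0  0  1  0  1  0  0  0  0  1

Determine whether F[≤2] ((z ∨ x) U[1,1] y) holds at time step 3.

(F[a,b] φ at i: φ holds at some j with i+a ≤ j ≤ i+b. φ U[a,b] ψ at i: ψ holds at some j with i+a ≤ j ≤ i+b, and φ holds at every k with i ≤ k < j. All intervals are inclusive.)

Holds

Check ((z ∨ x) U[1,1] y) at each j in [3,5]:
  j=3: holds
  j=4: fails
  j=5: fails
Found at j=3 → formula holds.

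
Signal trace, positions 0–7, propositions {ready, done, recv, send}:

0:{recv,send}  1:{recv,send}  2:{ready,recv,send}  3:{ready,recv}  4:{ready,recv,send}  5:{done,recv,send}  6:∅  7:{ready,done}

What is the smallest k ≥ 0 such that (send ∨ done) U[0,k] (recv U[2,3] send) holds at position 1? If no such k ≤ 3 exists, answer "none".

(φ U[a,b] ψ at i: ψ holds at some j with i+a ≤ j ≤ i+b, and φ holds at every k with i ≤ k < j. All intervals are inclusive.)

Need earliest j ≥ 1 with (recv U[2,3] send), and (send ∨ done) at every k in [1,j-1].
  j=1: rhs holds (empty prefix). k = 0.

0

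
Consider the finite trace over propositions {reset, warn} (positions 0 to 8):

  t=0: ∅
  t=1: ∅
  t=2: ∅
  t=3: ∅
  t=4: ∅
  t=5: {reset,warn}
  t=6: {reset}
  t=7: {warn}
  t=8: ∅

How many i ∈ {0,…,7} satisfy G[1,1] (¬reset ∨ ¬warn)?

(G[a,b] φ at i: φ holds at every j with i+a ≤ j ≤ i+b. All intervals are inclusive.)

7

Evaluate at each i in [0,7]:
  i=0: ✓ (all of [1,1])
  i=1: ✓ (all of [2,2])
  i=2: ✓ (all of [3,3])
  i=3: ✓ (all of [4,4])
  i=4: ✗ (fails at j=5)
  i=5: ✓ (all of [6,6])
  i=6: ✓ (all of [7,7])
  i=7: ✓ (all of [8,8])
Positions where it holds: {0, 1, 2, 3, 5, 6, 7} → 7.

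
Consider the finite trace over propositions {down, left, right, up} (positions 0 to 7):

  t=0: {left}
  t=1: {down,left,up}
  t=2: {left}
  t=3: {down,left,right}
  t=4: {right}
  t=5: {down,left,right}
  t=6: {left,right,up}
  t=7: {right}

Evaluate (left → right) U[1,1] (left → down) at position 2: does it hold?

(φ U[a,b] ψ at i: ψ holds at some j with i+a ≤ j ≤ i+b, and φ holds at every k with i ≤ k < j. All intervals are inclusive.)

Need some j in [3,3] with (left → down), and (left → right) at every k in [2,j-1].
  j=3: (left → down) holds, but (left → right) fails at k=2 → not this j.
No j in the window works → until fails.

False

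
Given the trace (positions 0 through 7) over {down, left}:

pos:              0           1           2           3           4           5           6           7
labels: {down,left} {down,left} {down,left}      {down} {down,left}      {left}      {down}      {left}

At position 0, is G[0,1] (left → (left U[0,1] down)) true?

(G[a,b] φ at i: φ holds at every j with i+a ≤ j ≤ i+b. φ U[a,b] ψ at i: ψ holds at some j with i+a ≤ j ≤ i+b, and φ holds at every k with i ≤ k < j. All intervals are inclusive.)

Holds

Check (left → (left U[0,1] down)) at every j in [0,1]:
  j=0: antecedent true; consequent holds → ✓
  j=1: antecedent true; consequent holds → ✓
All positions satisfy it → formula holds.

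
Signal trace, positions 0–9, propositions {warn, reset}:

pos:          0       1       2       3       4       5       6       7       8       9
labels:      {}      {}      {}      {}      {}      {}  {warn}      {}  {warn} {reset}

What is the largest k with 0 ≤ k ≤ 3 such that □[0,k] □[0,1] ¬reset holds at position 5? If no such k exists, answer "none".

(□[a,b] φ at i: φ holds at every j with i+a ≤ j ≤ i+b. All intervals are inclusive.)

□[0,1] ¬reset must hold from j=5 onward; find where it first fails.
  j=5: holds
  j=6: holds
  j=7: holds
  j=8: fails
Holds on [5,7], so largest k = 2.

2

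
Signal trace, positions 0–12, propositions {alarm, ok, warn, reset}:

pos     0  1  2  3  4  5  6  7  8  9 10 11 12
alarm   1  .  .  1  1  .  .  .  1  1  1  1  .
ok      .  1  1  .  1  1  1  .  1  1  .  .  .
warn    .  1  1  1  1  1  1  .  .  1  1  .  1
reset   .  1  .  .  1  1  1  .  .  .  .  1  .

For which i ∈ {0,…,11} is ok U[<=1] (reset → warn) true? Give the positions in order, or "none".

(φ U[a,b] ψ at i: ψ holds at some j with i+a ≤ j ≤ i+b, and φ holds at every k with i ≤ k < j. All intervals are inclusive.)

0, 1, 2, 3, 4, 5, 6, 7, 8, 9, 10

Evaluate at each i in [0,11]:
  i=0: ✓ (rhs at j=0)
  i=1: ✓ (rhs at j=1)
  i=2: ✓ (rhs at j=2)
  i=3: ✓ (rhs at j=3)
  i=4: ✓ (rhs at j=4)
  i=5: ✓ (rhs at j=5)
  i=6: ✓ (rhs at j=6)
  i=7: ✓ (rhs at j=7)
  i=8: ✓ (rhs at j=8)
  i=9: ✓ (rhs at j=9)
  i=10: ✓ (rhs at j=10)
  i=11: ✗ (lhs fails at k=11 before rhs at j=12)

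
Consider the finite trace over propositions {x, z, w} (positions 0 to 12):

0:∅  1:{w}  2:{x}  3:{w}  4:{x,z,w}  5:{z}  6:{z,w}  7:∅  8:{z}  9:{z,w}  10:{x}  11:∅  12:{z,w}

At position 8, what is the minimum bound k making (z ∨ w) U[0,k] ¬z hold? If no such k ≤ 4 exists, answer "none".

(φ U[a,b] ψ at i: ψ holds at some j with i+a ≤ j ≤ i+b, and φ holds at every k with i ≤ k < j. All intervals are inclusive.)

2

Need earliest j ≥ 8 with ¬z, and (z ∨ w) at every k in [8,j-1].
  j=8: rhs fails.
  j=9: rhs fails.
  j=10: rhs holds; lhs holds on [8,9]. k = 2.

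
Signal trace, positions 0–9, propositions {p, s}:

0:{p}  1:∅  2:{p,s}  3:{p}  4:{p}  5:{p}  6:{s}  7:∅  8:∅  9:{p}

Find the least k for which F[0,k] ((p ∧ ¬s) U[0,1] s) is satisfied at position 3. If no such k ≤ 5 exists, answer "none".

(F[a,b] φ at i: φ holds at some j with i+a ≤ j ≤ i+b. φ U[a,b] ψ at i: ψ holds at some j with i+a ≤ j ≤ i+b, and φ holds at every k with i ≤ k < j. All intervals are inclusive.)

2

Scan j = 3,4,… for ((p ∧ ¬s) U[0,1] s):
  j=3: fails
  j=4: fails
  j=5: holds
First hit at j=5, so smallest k = 5-3 = 2.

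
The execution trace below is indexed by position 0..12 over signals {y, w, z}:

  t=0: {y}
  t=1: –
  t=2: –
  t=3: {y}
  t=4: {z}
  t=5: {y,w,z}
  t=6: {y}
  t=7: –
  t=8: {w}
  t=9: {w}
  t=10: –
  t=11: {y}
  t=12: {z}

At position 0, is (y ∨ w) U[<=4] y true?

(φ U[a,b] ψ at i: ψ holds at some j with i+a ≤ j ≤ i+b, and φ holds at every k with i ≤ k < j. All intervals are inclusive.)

Holds

Need some j in [0,4] with y, and (y ∨ w) at every k in [0,j-1].
  j=0: y holds; no prefix to check → satisfied.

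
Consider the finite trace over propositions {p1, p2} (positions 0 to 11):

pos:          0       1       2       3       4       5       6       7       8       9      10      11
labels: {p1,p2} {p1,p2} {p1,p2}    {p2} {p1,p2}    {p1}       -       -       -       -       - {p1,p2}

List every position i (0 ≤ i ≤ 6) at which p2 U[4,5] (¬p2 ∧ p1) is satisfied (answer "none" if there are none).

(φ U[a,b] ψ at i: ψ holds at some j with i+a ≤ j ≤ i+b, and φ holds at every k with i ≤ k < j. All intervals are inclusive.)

0, 1

Evaluate at each i in [0,6]:
  i=0: ✓ (rhs at j=5; lhs holds on [0,4])
  i=1: ✓ (rhs at j=5; lhs holds on [1,4])
  i=2: ✗ (no rhs in [6,7])
  i=3: ✗ (no rhs in [7,8])
  i=4: ✗ (no rhs in [8,9])
  i=5: ✗ (no rhs in [9,10])
  i=6: ✗ (no rhs in [10,11])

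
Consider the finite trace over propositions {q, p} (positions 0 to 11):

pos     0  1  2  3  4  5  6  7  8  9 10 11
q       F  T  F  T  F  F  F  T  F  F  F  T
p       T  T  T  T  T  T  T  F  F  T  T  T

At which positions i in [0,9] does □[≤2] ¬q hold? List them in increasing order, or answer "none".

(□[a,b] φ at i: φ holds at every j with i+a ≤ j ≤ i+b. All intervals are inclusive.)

Evaluate at each i in [0,9]:
  i=0: ✗ (fails at j=1)
  i=1: ✗ (fails at j=1)
  i=2: ✗ (fails at j=3)
  i=3: ✗ (fails at j=3)
  i=4: ✓ (all of [4,6])
  i=5: ✗ (fails at j=7)
  i=6: ✗ (fails at j=7)
  i=7: ✗ (fails at j=7)
  i=8: ✓ (all of [8,10])
  i=9: ✗ (fails at j=11)

4, 8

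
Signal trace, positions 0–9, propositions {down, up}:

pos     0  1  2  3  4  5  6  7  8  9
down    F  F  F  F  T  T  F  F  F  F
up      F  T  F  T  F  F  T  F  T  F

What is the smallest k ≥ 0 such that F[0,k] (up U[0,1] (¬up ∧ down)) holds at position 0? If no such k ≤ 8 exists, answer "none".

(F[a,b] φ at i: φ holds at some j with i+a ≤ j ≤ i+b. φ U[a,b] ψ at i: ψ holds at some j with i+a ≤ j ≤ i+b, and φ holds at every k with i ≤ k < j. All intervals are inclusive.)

3

Scan j = 0,1,… for (up U[0,1] (¬up ∧ down)):
  j=0: fails
  j=1: fails
  j=2: fails
  j=3: holds
First hit at j=3, so smallest k = 3-0 = 3.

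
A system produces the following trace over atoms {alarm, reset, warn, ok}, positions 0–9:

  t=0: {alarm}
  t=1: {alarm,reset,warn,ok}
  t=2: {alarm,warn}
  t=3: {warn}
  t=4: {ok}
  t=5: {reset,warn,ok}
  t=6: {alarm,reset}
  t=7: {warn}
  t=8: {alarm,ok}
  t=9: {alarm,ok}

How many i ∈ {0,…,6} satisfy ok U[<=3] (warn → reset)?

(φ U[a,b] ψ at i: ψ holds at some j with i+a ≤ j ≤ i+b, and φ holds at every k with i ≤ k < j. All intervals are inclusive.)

Evaluate at each i in [0,6]:
  i=0: ✓ (rhs at j=0)
  i=1: ✓ (rhs at j=1)
  i=2: ✗ (lhs fails at k=2 before rhs at j=4)
  i=3: ✗ (lhs fails at k=3 before rhs at j=4)
  i=4: ✓ (rhs at j=4)
  i=5: ✓ (rhs at j=5)
  i=6: ✓ (rhs at j=6)
Positions where it holds: {0, 1, 4, 5, 6} → 5.

5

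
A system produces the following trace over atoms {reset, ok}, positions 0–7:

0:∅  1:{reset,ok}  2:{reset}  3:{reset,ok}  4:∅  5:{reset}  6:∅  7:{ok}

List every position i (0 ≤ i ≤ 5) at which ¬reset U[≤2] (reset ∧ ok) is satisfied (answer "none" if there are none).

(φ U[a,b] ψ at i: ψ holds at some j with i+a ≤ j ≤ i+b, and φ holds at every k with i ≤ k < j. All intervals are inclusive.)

0, 1, 3

Evaluate at each i in [0,5]:
  i=0: ✓ (rhs at j=1; lhs holds on [0,0])
  i=1: ✓ (rhs at j=1)
  i=2: ✗ (lhs fails at k=2 before rhs at j=3)
  i=3: ✓ (rhs at j=3)
  i=4: ✗ (no rhs in [4,6])
  i=5: ✗ (no rhs in [5,7])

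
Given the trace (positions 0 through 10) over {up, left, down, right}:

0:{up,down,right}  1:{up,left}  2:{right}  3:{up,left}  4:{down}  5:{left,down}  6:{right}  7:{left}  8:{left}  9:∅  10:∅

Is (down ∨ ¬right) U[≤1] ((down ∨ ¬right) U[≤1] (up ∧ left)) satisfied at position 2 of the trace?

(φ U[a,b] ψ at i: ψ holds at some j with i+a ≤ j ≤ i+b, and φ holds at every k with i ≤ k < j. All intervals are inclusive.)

Need some j in [2,3] with ((down ∨ ¬right) U[≤1] (up ∧ left)), and (down ∨ ¬right) at every k in [2,j-1].
  j=2: ((down ∨ ¬right) U[≤1] (up ∧ left)) — fails.
  j=3: ((down ∨ ¬right) U[≤1] (up ∧ left)) holds, but (down ∨ ¬right) fails at k=2 → not this j.
No j in the window works → until fails.

False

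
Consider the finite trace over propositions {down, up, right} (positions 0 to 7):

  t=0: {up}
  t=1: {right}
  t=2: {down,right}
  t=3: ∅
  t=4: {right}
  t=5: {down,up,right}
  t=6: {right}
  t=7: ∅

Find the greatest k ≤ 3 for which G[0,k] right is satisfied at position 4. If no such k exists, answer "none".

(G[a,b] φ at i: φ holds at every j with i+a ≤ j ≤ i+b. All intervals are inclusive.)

right must hold from j=4 onward; find where it first fails.
  j=4: holds
  j=5: holds
  j=6: holds
  j=7: fails
Holds on [4,6], so largest k = 2.

2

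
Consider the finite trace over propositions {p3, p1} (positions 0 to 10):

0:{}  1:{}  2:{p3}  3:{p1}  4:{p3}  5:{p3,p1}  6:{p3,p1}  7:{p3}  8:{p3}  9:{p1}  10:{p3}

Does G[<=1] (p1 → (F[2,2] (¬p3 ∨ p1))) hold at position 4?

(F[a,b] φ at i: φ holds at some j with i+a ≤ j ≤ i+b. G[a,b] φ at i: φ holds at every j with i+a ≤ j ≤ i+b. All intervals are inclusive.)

No

Check (p1 → (F[2,2] (¬p3 ∨ p1))) at every j in [4,5]:
  j=4: antecedent false → ✓
  j=5: antecedent true; consequent fails (none in [7,7]) → ✗
Fails at j=5 → formula fails.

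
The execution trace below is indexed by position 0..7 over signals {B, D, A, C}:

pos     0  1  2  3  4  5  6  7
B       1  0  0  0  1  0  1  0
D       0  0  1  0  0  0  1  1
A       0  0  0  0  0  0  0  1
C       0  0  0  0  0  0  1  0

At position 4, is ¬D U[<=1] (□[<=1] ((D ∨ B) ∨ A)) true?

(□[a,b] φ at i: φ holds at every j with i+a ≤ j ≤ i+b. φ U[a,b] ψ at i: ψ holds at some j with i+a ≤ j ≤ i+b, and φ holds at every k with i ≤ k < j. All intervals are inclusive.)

Need some j in [4,5] with □[<=1] ((D ∨ B) ∨ A), and ¬D at every k in [4,j-1].
  j=4: □[<=1] ((D ∨ B) ∨ A) — fails at 5.
  j=5: □[<=1] ((D ∨ B) ∨ A) — fails at 5.
No j in the window works → until fails.

Does not hold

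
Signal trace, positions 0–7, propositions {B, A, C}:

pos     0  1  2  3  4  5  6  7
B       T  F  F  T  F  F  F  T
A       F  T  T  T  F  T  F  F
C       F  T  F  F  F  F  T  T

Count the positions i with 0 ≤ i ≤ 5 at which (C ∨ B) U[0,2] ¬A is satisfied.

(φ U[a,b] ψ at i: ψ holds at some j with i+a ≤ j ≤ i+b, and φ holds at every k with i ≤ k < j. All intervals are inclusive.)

3

Evaluate at each i in [0,5]:
  i=0: ✓ (rhs at j=0)
  i=1: ✗ (no rhs in [1,3])
  i=2: ✗ (lhs fails at k=2 before rhs at j=4)
  i=3: ✓ (rhs at j=4; lhs holds on [3,3])
  i=4: ✓ (rhs at j=4)
  i=5: ✗ (lhs fails at k=5 before rhs at j=6)
Positions where it holds: {0, 3, 4} → 3.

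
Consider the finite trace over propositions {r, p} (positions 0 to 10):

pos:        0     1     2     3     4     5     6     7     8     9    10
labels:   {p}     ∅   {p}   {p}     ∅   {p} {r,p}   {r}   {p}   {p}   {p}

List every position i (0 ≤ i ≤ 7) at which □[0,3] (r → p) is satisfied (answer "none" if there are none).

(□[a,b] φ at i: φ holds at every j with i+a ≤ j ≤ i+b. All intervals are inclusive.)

0, 1, 2, 3

Evaluate at each i in [0,7]:
  i=0: ✓ (all of [0,3])
  i=1: ✓ (all of [1,4])
  i=2: ✓ (all of [2,5])
  i=3: ✓ (all of [3,6])
  i=4: ✗ (fails at j=7)
  i=5: ✗ (fails at j=7)
  i=6: ✗ (fails at j=7)
  i=7: ✗ (fails at j=7)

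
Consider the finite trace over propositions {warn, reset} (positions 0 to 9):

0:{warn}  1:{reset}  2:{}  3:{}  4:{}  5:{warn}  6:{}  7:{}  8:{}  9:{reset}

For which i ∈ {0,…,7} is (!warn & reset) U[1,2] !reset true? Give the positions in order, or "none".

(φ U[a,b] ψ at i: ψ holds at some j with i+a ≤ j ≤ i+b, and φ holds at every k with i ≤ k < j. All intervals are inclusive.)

Evaluate at each i in [0,7]:
  i=0: ✗ (lhs fails at k=0 before rhs at j=2)
  i=1: ✓ (rhs at j=2; lhs holds on [1,1])
  i=2: ✗ (lhs fails at k=2 before rhs at j=3)
  i=3: ✗ (lhs fails at k=3 before rhs at j=4)
  i=4: ✗ (lhs fails at k=4 before rhs at j=5)
  i=5: ✗ (lhs fails at k=5 before rhs at j=6)
  i=6: ✗ (lhs fails at k=6 before rhs at j=7)
  i=7: ✗ (lhs fails at k=7 before rhs at j=8)

1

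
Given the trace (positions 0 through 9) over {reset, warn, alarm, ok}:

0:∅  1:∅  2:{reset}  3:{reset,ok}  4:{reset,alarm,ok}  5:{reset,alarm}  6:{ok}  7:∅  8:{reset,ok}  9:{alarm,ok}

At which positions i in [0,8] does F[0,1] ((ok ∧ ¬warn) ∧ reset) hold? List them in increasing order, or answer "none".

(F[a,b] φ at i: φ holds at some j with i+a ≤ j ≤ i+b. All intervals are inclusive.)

Evaluate at each i in [0,8]:
  i=0: ✗ (none in [0,1])
  i=1: ✗ (none in [1,2])
  i=2: ✓ (witness j=3)
  i=3: ✓ (witness j=3)
  i=4: ✓ (witness j=4)
  i=5: ✗ (none in [5,6])
  i=6: ✗ (none in [6,7])
  i=7: ✓ (witness j=8)
  i=8: ✓ (witness j=8)

2, 3, 4, 7, 8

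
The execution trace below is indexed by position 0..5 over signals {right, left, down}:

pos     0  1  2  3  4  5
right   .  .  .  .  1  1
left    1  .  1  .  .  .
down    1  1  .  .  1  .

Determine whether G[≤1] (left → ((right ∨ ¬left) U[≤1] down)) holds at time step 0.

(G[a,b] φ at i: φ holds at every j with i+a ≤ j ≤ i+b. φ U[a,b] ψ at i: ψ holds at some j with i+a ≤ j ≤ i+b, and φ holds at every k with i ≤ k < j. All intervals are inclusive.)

Check (left → ((right ∨ ¬left) U[≤1] down)) at every j in [0,1]:
  j=0: antecedent true; consequent holds → ✓
  j=1: antecedent false → ✓
All positions satisfy it → formula holds.

True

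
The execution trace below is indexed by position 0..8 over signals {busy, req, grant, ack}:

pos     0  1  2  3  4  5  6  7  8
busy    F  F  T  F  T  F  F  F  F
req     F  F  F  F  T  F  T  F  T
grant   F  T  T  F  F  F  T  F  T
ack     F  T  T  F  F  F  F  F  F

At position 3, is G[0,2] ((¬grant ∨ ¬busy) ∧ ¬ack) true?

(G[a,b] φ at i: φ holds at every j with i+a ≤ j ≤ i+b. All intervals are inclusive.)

Check ((¬grant ∨ ¬busy) ∧ ¬ack) at every j in [3,5]:
  j=3: true
  j=4: true
  j=5: true
All positions satisfy it → formula holds.

Yes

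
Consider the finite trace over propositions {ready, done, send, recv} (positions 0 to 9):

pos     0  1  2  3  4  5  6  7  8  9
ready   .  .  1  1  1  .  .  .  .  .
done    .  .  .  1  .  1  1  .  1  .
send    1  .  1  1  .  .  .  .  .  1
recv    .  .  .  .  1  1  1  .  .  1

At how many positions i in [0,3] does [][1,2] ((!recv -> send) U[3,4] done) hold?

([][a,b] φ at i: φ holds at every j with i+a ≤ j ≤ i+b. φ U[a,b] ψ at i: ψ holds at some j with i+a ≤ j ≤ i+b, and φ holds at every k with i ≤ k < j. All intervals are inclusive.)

1

Evaluate at each i in [0,3]:
  i=0: ✗ (fails at j=1)
  i=1: ✓ (all of [2,3])
  i=2: ✗ (fails at j=4)
  i=3: ✗ (fails at j=4)
Positions where it holds: {1} → 1.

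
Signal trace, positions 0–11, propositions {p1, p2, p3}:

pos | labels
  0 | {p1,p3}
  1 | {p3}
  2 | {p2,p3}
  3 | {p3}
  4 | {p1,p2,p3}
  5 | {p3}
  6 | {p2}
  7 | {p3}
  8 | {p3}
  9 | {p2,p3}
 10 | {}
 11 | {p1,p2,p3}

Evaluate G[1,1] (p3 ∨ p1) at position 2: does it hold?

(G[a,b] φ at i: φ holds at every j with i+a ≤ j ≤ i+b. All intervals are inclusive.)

Check (p3 ∨ p1) at every j in [3,3]:
  j=3: true
All positions satisfy it → formula holds.

Holds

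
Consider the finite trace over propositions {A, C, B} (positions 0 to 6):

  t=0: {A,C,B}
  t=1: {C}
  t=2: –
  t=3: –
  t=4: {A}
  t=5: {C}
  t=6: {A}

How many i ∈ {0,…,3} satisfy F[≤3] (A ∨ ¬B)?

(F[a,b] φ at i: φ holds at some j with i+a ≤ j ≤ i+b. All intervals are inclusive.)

4

Evaluate at each i in [0,3]:
  i=0: ✓ (witness j=0)
  i=1: ✓ (witness j=1)
  i=2: ✓ (witness j=2)
  i=3: ✓ (witness j=3)
Positions where it holds: {0, 1, 2, 3} → 4.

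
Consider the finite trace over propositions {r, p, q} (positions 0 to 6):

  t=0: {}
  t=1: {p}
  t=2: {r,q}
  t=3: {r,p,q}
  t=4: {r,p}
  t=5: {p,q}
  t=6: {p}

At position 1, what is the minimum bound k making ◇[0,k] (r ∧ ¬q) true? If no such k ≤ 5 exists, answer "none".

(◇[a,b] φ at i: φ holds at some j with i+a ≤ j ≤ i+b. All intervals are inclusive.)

Scan j = 1,2,… for (r ∧ ¬q):
  j=1: fails
  j=2: fails
  j=3: fails
  j=4: holds
First hit at j=4, so smallest k = 4-1 = 3.

3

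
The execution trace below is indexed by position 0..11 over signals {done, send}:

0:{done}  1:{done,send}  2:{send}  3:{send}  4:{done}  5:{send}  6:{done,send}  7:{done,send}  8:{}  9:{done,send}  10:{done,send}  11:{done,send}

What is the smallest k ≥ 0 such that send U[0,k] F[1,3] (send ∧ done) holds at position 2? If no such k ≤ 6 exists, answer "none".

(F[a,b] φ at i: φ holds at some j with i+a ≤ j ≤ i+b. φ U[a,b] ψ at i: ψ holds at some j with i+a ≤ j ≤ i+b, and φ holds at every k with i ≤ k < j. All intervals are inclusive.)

Need earliest j ≥ 2 with F[1,3] (send ∧ done), and send at every k in [2,j-1].
  j=2: rhs fails.
  j=3: rhs holds; lhs holds on [2,2]. k = 1.

1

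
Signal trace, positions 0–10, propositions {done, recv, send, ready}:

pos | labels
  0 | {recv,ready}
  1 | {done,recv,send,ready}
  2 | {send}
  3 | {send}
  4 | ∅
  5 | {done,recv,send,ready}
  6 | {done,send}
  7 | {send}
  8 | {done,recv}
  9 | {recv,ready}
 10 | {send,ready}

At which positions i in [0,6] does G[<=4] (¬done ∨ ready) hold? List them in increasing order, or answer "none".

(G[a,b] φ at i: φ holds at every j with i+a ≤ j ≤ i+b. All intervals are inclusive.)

0, 1

Evaluate at each i in [0,6]:
  i=0: ✓ (all of [0,4])
  i=1: ✓ (all of [1,5])
  i=2: ✗ (fails at j=6)
  i=3: ✗ (fails at j=6)
  i=4: ✗ (fails at j=6)
  i=5: ✗ (fails at j=6)
  i=6: ✗ (fails at j=6)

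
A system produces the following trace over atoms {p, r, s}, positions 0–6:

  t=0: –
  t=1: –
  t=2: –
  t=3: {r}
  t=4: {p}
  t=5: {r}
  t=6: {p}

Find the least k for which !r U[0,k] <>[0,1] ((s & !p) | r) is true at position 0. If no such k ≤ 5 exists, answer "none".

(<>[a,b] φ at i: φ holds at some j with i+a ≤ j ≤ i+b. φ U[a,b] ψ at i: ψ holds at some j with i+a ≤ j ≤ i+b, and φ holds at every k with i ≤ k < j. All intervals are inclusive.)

Need earliest j ≥ 0 with <>[0,1] ((s & !p) | r), and !r at every k in [0,j-1].
  j=0: rhs fails.
  j=1: rhs fails.
  j=2: rhs holds; lhs holds on [0,1]. k = 2.

2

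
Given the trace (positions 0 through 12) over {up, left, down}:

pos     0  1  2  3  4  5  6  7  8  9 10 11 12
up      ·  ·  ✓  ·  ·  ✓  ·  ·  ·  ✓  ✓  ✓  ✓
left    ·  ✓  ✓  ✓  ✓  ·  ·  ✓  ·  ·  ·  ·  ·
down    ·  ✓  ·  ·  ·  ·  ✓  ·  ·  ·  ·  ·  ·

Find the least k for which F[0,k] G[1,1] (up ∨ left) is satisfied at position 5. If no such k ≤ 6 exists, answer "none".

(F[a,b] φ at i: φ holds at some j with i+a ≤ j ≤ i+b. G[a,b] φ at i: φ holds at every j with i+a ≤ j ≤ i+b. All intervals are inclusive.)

Scan j = 5,6,… for G[1,1] (up ∨ left):
  j=5: fails
  j=6: holds
First hit at j=6, so smallest k = 6-5 = 1.

1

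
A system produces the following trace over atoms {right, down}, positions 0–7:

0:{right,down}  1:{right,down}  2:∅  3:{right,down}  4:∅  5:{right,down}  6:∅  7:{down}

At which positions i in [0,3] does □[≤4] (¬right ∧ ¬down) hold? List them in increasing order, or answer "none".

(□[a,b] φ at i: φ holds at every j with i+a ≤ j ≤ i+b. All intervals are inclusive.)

none

Evaluate at each i in [0,3]:
  i=0: ✗ (fails at j=0)
  i=1: ✗ (fails at j=1)
  i=2: ✗ (fails at j=3)
  i=3: ✗ (fails at j=3)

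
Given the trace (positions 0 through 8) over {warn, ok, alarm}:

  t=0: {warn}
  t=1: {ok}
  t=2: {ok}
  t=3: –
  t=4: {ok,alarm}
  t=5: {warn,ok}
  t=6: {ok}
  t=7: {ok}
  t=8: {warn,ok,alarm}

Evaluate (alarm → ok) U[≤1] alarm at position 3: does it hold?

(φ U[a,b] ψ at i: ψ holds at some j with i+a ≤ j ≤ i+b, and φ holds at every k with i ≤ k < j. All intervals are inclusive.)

True

Need some j in [3,4] with alarm, and (alarm → ok) at every k in [3,j-1].
  j=3: alarm false.
  j=4: alarm holds; (alarm → ok) holds at every k in [3,3] → satisfied.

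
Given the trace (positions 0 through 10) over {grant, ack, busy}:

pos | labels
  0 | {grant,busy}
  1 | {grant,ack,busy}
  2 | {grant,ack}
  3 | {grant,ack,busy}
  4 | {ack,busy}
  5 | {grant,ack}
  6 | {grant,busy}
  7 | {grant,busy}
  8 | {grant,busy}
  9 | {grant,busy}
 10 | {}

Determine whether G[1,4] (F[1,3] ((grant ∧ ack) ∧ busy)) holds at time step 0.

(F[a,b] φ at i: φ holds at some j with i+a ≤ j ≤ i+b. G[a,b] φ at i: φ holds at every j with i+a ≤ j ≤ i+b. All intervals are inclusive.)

No

Check F[1,3] ((grant ∧ ack) ∧ busy) at every j in [1,4]:
  j=1: holds (witness at 3)
  j=2: holds (witness at 3)
  j=3: fails (none in [4,6])
  j=4: fails (none in [5,7])
Fails at j=3 → formula fails.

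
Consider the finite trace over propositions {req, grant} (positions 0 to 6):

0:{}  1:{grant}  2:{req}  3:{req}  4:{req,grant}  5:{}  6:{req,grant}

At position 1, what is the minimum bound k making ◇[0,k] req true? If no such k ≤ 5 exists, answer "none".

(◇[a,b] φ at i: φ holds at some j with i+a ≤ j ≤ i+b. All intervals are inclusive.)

1

Scan j = 1,2,… for req:
  j=1: fails
  j=2: holds
First hit at j=2, so smallest k = 2-1 = 1.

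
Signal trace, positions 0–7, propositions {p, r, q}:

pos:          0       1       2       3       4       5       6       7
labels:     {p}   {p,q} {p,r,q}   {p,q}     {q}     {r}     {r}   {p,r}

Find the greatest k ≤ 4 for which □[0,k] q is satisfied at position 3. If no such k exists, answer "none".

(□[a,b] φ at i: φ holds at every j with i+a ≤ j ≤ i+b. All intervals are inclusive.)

q must hold from j=3 onward; find where it first fails.
  j=3: holds
  j=4: holds
  j=5: fails
Holds on [3,4], so largest k = 1.

1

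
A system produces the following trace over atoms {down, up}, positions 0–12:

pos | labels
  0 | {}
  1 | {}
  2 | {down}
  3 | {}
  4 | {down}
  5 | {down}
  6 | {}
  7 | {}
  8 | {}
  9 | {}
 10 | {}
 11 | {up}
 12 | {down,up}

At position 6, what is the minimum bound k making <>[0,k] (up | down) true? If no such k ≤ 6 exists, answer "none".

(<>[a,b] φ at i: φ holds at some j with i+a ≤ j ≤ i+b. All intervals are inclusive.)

5

Scan j = 6,7,… for (up | down):
  j=6: fails
  j=7: fails
  j=8: fails
  j=9: fails
  j=10: fails
  j=11: holds
First hit at j=11, so smallest k = 11-6 = 5.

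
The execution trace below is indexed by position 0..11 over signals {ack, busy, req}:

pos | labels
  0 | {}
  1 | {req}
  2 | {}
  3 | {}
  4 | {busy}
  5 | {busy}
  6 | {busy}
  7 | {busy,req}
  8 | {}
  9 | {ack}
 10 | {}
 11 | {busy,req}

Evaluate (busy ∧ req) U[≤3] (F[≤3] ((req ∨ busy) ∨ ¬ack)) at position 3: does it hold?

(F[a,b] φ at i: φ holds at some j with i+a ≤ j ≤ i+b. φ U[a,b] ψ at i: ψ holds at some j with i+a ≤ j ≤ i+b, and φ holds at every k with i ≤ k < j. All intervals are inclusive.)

Need some j in [3,6] with F[≤3] ((req ∨ busy) ∨ ¬ack), and (busy ∧ req) at every k in [3,j-1].
  j=3: F[≤3] ((req ∨ busy) ∨ ¬ack) holds; no prefix to check → satisfied.

Holds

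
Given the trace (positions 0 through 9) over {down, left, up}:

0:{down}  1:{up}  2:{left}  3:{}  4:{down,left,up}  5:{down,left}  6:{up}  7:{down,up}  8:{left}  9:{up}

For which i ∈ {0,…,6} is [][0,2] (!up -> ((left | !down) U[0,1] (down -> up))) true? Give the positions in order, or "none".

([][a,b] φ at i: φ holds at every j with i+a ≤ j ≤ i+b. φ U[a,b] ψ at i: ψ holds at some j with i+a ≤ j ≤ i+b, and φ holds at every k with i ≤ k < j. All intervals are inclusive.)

1, 2, 3, 4, 5, 6

Evaluate at each i in [0,6]:
  i=0: ✗ (fails at j=0)
  i=1: ✓ (all of [1,3])
  i=2: ✓ (all of [2,4])
  i=3: ✓ (all of [3,5])
  i=4: ✓ (all of [4,6])
  i=5: ✓ (all of [5,7])
  i=6: ✓ (all of [6,8])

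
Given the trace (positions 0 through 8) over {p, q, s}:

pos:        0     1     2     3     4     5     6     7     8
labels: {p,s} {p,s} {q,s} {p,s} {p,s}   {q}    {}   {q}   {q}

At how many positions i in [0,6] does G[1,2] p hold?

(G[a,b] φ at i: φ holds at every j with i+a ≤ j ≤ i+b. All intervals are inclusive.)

1

Evaluate at each i in [0,6]:
  i=0: ✗ (fails at j=2)
  i=1: ✗ (fails at j=2)
  i=2: ✓ (all of [3,4])
  i=3: ✗ (fails at j=5)
  i=4: ✗ (fails at j=5)
  i=5: ✗ (fails at j=6)
  i=6: ✗ (fails at j=7)
Positions where it holds: {2} → 1.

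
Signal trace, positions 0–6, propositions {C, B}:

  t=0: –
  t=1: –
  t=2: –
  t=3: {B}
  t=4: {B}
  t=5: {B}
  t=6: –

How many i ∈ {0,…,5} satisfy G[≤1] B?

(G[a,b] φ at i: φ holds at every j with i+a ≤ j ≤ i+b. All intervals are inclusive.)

Evaluate at each i in [0,5]:
  i=0: ✗ (fails at j=0)
  i=1: ✗ (fails at j=1)
  i=2: ✗ (fails at j=2)
  i=3: ✓ (all of [3,4])
  i=4: ✓ (all of [4,5])
  i=5: ✗ (fails at j=6)
Positions where it holds: {3, 4} → 2.

2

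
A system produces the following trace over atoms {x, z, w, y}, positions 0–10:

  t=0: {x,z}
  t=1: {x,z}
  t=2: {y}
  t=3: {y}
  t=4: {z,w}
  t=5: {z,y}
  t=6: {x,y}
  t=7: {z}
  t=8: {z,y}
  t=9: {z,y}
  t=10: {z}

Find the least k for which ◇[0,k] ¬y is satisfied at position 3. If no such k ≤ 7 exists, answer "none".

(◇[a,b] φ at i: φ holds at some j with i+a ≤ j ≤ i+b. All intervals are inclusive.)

Scan j = 3,4,… for ¬y:
  j=3: fails
  j=4: holds
First hit at j=4, so smallest k = 4-3 = 1.

1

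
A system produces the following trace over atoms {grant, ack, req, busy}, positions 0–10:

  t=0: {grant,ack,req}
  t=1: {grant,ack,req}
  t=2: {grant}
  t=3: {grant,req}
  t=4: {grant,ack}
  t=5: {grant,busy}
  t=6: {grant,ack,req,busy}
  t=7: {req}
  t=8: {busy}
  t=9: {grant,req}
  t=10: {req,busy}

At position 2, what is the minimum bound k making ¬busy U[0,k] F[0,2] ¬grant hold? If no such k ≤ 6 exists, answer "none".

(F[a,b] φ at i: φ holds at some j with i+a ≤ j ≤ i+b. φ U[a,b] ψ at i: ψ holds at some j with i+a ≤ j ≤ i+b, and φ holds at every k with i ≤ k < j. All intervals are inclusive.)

3

Need earliest j ≥ 2 with F[0,2] ¬grant, and ¬busy at every k in [2,j-1].
  j=2: rhs fails.
  j=3: rhs fails.
  j=4: rhs fails.
  j=5: rhs holds; lhs holds on [2,4]. k = 3.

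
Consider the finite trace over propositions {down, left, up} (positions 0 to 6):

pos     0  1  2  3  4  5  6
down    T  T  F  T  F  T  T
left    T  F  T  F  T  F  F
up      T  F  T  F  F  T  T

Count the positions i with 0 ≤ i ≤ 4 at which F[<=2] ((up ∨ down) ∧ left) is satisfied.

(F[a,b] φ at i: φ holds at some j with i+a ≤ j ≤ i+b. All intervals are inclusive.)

Evaluate at each i in [0,4]:
  i=0: ✓ (witness j=0)
  i=1: ✓ (witness j=2)
  i=2: ✓ (witness j=2)
  i=3: ✗ (none in [3,5])
  i=4: ✗ (none in [4,6])
Positions where it holds: {0, 1, 2} → 3.

3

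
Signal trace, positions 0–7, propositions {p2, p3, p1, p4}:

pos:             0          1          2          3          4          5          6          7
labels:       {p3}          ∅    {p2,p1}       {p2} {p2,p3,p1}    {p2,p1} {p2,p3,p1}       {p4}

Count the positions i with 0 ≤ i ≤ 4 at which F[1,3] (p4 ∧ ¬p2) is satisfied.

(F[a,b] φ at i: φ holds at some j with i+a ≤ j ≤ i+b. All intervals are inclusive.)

1

Evaluate at each i in [0,4]:
  i=0: ✗ (none in [1,3])
  i=1: ✗ (none in [2,4])
  i=2: ✗ (none in [3,5])
  i=3: ✗ (none in [4,6])
  i=4: ✓ (witness j=7)
Positions where it holds: {4} → 1.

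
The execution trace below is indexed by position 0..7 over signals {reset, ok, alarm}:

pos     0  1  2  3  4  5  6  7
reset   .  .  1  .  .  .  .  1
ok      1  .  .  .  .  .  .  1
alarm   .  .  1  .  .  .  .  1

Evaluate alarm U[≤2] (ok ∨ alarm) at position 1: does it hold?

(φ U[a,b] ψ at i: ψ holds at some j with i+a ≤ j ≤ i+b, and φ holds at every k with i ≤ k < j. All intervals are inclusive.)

No

Need some j in [1,3] with (ok ∨ alarm), and alarm at every k in [1,j-1].
  j=1: (ok ∨ alarm) false.
  j=2: (ok ∨ alarm) holds, but alarm fails at k=1 → not this j.
  j=3: (ok ∨ alarm) false.
No j in the window works → until fails.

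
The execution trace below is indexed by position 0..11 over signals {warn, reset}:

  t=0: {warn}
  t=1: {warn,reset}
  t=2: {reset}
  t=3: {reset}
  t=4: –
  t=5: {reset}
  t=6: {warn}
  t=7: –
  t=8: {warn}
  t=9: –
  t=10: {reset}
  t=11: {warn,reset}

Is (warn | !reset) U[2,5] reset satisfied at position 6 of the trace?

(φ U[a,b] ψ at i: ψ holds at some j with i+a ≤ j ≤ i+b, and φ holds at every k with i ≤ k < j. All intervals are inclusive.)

Need some j in [8,11] with reset, and (warn | !reset) at every k in [6,j-1].
  j=8: reset false.
  j=9: reset false.
  j=10: reset holds; (warn | !reset) holds at every k in [6,9] → satisfied.

True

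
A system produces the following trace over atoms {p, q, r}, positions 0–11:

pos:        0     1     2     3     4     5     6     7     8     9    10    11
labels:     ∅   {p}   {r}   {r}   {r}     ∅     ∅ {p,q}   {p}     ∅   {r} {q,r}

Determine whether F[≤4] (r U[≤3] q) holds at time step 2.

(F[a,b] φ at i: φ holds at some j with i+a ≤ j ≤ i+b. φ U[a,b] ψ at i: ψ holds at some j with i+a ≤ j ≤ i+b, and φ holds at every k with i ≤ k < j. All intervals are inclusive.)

Does not hold

Check (r U[≤3] q) at each j in [2,6]:
  j=2: fails
  j=3: fails
  j=4: fails
  j=5: fails
  j=6: fails
No position in the window satisfies it → formula fails.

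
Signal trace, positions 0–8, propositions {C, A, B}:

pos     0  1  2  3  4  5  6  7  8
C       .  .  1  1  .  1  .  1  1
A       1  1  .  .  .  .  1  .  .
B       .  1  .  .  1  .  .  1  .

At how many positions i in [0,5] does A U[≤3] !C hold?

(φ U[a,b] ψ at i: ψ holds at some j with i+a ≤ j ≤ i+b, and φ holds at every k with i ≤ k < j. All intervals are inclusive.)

3

Evaluate at each i in [0,5]:
  i=0: ✓ (rhs at j=0)
  i=1: ✓ (rhs at j=1)
  i=2: ✗ (lhs fails at k=2 before rhs at j=4)
  i=3: ✗ (lhs fails at k=3 before rhs at j=4)
  i=4: ✓ (rhs at j=4)
  i=5: ✗ (lhs fails at k=5 before rhs at j=6)
Positions where it holds: {0, 1, 4} → 3.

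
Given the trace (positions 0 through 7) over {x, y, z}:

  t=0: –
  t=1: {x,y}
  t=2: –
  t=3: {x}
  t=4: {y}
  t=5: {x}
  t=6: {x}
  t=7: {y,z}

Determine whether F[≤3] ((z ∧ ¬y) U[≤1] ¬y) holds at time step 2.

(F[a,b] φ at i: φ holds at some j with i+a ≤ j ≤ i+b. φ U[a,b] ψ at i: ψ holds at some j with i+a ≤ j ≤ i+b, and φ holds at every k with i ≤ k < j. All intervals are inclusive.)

Check ((z ∧ ¬y) U[≤1] ¬y) at each j in [2,5]:
  j=2: holds
  j=3: holds
  j=4: fails
  j=5: holds
Found at j=2 → formula holds.

Holds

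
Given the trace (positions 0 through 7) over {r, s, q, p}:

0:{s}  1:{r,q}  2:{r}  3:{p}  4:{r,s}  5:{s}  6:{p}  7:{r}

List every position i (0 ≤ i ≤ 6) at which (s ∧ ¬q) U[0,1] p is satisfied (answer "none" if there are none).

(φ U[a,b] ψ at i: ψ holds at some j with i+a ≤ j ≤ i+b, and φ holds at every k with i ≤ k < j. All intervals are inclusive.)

Evaluate at each i in [0,6]:
  i=0: ✗ (no rhs in [0,1])
  i=1: ✗ (no rhs in [1,2])
  i=2: ✗ (lhs fails at k=2 before rhs at j=3)
  i=3: ✓ (rhs at j=3)
  i=4: ✗ (no rhs in [4,5])
  i=5: ✓ (rhs at j=6; lhs holds on [5,5])
  i=6: ✓ (rhs at j=6)

3, 5, 6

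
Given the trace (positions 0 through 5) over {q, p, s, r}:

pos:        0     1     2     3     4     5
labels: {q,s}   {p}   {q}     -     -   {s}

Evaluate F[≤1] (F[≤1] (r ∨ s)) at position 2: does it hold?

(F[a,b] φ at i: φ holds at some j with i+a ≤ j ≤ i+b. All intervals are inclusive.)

Check F[≤1] (r ∨ s) at each j in [2,3]:
  j=2: fails (none in [2,3])
  j=3: fails (none in [3,4])
No position in the window satisfies it → formula fails.

False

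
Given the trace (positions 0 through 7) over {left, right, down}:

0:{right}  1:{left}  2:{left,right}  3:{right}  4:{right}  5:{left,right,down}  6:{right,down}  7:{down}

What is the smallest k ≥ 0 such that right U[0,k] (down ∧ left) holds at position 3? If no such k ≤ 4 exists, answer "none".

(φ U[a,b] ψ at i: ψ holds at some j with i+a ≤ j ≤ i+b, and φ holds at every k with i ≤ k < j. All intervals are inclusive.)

2

Need earliest j ≥ 3 with (down ∧ left), and right at every k in [3,j-1].
  j=3: rhs fails.
  j=4: rhs fails.
  j=5: rhs holds; lhs holds on [3,4]. k = 2.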